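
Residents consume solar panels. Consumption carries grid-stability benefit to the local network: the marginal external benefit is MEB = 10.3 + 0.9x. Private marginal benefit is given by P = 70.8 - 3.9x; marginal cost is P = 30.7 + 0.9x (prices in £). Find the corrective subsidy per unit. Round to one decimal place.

Social marginal benefit = demand + MEB = 81.1 - 3.0x.
Set SMB = MC: 81.1 - 3.0x = 30.7 + 0.9x → x* = 12.9231.
The Pigouvian subsidy equals MEB at x*: 10.3 + 0.9×12.9231 = 21.9308.

subsidy = £21.9 per unit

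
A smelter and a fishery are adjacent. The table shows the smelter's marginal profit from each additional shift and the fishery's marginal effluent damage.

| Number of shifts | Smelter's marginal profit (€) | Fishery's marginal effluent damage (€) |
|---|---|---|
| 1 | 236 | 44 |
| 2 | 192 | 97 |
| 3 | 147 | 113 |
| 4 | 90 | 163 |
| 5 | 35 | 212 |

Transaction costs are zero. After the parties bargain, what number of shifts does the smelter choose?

3

Bargaining reaches the level where marginal profit last exceeds marginal effluent damage.
That holds through level 3 (147 ≥ 113) but not at 4 (90 < 163).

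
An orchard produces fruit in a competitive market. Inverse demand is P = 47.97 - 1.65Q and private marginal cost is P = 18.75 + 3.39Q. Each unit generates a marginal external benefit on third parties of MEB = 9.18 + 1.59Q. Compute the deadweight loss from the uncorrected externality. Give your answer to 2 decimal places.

Market equilibrium (private): 18.75 + 3.39Q = 47.97 - 1.65Q → Q_m = 5.7976.
Social marginal cost = private MC − MEB = 9.57 + 1.80Q.
Set SMC = demand: 9.57 + 1.80Q = 47.97 - 1.65Q → Q* = 11.1304.
Between Q* and Q_m the wedge demand − SMC runs linearly from 0 to MEB(Q_m), so the loss is a triangle.
DWL = ½ × 5.3328 × 18.3982 = 49.0570.

DWL = 49.06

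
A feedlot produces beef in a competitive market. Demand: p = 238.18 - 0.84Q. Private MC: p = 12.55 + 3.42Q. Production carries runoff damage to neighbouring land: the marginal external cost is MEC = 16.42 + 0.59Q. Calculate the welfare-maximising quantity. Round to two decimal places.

Q* = 43.14

Social marginal cost = private MC + MEC = 28.97 + 4.01Q.
Set SMC = demand: 28.97 + 4.01Q = 238.18 - 0.84Q → Q* = 43.1361.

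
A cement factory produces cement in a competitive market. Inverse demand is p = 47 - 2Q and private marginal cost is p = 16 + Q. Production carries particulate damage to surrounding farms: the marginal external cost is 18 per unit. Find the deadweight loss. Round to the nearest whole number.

DWL = 54

Market equilibrium (private): 16 + Q = 47 - 2Q → Q_m = 10.3333.
Social marginal cost = private MC + MEC = 34 + Q.
Set SMC = demand: 34 + Q = 47 - 2Q → Q* = 4.3333.
The loss is the area between SMC and demand from Q* to Q_m; with linear curves that's a triangle of height MEC(Q_m).
DWL = ½ × 6.0000 × 18.0000 = 54.0000.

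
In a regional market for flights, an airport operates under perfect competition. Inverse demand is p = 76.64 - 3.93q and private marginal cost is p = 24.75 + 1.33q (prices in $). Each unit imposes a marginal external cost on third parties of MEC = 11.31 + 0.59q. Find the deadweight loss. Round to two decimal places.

Market equilibrium (private): 24.75 + 1.33q = 76.64 - 3.93q → q_m = 9.8650.
Social marginal cost = private MC + MEC = 36.06 + 1.92q.
Set SMC = demand: 36.06 + 1.92q = 76.64 - 3.93q → q* = 6.9368.
The welfare-loss triangle has base |q_m − q*| and height MEC(q_m) (the vertical gap between SMC and demand is zero at q* and MEC at q_m).
DWL = ½ × 2.9282 × 17.1304 = 25.0806.

DWL = $25.08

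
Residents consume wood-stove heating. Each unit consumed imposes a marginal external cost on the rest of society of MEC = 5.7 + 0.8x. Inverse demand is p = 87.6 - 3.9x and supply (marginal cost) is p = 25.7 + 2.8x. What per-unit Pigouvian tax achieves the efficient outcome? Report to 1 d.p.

Social marginal benefit = demand − MEC = 81.9 - 4.7x.
Set SMB = MC: 81.9 - 4.7x = 25.7 + 2.8x → x* = 7.4933.
The Pigouvian tax equals MEC at x*: 5.7 + 0.8×7.4933 = 11.6946.

tax = 11.7 per unit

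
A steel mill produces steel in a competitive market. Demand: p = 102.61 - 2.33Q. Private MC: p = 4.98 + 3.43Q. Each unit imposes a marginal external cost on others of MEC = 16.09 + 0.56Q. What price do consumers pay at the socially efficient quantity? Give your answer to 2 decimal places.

Social marginal cost = private MC + MEC = 21.07 + 3.99Q.
Set SMC = demand: 21.07 + 3.99Q = 102.61 - 2.33Q → Q* = 12.9019.
Consumer price on the demand curve at Q*: 102.61 − 2.33×12.9019 = 72.5486.

P = 72.55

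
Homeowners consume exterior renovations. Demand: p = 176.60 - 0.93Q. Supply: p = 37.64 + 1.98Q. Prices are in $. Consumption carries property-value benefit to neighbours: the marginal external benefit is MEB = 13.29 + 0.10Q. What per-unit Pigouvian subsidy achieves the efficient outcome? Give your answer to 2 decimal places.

subsidy = $18.71 per unit

Social marginal benefit = demand + MEB = 189.89 - 0.83Q.
Set SMB = MC: 189.89 - 0.83Q = 37.64 + 1.98Q → Q* = 54.1815.
The Pigouvian subsidy equals MEB at Q*: 13.29 + 0.10×54.1815 = 18.7082.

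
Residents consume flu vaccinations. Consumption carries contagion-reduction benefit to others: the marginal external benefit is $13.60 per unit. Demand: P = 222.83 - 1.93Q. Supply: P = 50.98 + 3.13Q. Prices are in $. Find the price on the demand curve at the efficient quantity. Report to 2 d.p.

P = $152.10

Social marginal benefit = demand + MEB = 236.43 - 1.93Q.
Set SMB = MC: 236.43 - 1.93Q = 50.98 + 3.13Q → Q* = 36.6502.
Consumer price on the demand curve at Q*: 222.83 − 1.93×36.6502 = 152.0951.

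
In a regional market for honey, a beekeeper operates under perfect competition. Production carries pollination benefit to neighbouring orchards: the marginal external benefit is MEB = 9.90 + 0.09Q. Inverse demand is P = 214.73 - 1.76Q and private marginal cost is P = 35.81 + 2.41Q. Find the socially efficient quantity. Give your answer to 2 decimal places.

Social marginal cost = private MC − MEB = 25.91 + 2.32Q.
Set SMC = demand: 25.91 + 2.32Q = 214.73 - 1.76Q → Q* = 46.2794.

Q* = 46.28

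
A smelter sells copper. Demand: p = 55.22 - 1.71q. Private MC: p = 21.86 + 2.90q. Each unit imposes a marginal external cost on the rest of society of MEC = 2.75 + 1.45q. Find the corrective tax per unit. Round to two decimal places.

Social marginal cost = private MC + MEC = 24.61 + 4.35q.
Set SMC = demand: 24.61 + 4.35q = 55.22 - 1.71q → q* = 5.0512.
The Pigouvian tax equals MEC at q*: 2.75 + 1.45×5.0512 = 10.0742.

tax = 10.07 per unit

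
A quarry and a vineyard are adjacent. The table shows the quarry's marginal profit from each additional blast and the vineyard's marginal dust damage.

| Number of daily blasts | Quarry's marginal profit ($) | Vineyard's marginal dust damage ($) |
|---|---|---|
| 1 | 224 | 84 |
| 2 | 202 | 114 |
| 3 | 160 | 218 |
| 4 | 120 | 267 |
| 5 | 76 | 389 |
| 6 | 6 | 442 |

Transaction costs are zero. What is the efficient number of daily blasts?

Bargaining reaches the level where marginal profit last exceeds marginal dust damage.
That holds through level 2 (202 ≥ 114) but not at 3 (160 < 218).

2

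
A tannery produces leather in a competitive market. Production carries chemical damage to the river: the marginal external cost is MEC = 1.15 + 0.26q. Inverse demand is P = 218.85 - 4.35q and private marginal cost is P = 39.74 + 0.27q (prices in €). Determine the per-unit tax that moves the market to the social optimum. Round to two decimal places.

Social marginal cost = private MC + MEC = 40.89 + 0.53q.
Set SMC = demand: 40.89 + 0.53q = 218.85 - 4.35q → q* = 36.4672.
The Pigouvian tax equals MEC at q*: 1.15 + 0.26×36.4672 = 10.6315.

tax = €10.63 per unit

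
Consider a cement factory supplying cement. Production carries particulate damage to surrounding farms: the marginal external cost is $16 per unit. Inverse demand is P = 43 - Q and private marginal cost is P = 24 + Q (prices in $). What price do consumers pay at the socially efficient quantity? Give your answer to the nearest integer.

Social marginal cost = private MC + MEC = 40 + Q.
Set SMC = demand: 40 + Q = 43 - Q → Q* = 1.5000.
Consumer price on the demand curve at Q*: 43 − 1×1.5000 = 41.5000.

P = $42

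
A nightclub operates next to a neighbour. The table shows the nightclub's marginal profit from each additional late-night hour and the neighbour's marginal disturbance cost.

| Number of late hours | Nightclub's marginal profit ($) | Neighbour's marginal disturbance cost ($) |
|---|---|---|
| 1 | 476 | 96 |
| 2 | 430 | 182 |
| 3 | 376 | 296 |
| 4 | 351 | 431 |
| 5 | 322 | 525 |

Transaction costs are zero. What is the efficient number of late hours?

3

Bargaining reaches the level where marginal profit last exceeds marginal disturbance cost.
That holds through level 3 (376 ≥ 296) but not at 4 (351 < 431).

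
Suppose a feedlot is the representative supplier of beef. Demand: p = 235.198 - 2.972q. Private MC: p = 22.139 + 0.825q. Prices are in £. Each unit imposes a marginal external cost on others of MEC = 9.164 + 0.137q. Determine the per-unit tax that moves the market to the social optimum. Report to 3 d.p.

Social marginal cost = private MC + MEC = 31.303 + 0.962q.
Set SMC = demand: 31.303 + 0.962q = 235.198 - 2.972q → q* = 51.8289.
The Pigouvian tax equals MEC at q*: 9.164 + 0.137×51.8289 = 16.2646.

tax = £16.265 per unit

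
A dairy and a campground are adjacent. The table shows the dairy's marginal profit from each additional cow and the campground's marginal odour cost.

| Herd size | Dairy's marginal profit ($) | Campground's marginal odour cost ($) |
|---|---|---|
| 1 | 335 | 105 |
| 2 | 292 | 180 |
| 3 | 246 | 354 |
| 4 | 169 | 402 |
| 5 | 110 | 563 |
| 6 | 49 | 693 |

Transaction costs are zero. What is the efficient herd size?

Bargaining reaches the level where marginal profit last exceeds marginal odour cost.
That holds through level 2 (292 ≥ 180) but not at 3 (246 < 354).

2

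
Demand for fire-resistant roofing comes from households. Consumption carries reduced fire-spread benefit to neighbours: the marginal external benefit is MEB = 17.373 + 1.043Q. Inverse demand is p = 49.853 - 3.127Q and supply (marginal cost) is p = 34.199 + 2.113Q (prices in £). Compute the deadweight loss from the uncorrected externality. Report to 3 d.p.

Market equilibrium (private): 34.199 + 2.113Q = 49.853 - 3.127Q → Q_m = 2.9874.
Social marginal benefit = demand + MEB = 67.226 - 2.084Q.
Set SMB = MC: 67.226 - 2.084Q = 34.199 + 2.113Q → Q* = 7.8692.
Height of the DWL triangle at Q_m is SMB(Q_m) − MC(Q_m) = MEB(Q_m) = 20.4889.
DWL = ½ × 4.8818 × 20.4889 = 50.0114.

DWL = £50.011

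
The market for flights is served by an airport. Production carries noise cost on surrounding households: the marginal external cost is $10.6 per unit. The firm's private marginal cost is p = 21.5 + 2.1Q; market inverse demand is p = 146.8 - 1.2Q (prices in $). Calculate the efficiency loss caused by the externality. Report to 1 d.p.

Market equilibrium (private): 21.5 + 2.1Q = 146.8 - 1.2Q → Q_m = 37.9697.
Social marginal cost = private MC + MEC = 32.1 + 2.1Q.
Set SMC = demand: 32.1 + 2.1Q = 146.8 - 1.2Q → Q* = 34.7576.
Between Q* and Q_m the wedge SMC − demand runs linearly from 0 to MEC(Q_m), so the loss is a triangle.
DWL = ½ × 3.2121 × 10.6000 = 17.0241.

DWL = $17.0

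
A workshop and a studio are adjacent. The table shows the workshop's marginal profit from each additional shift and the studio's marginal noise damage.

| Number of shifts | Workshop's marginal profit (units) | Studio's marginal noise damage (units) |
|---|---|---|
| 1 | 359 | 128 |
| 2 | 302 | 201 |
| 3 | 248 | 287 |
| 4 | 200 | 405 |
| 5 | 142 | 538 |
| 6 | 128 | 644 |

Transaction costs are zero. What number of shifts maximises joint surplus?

Bargaining reaches the level where marginal profit last exceeds marginal noise damage.
That holds through level 2 (302 ≥ 201) but not at 3 (248 < 287).

2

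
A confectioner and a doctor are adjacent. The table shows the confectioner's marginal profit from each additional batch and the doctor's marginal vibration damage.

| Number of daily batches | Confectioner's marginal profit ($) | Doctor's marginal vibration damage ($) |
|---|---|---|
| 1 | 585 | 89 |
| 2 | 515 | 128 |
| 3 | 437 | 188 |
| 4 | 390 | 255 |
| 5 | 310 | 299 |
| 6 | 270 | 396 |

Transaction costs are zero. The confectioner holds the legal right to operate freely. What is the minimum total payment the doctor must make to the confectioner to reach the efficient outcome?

Left alone the confectioner would choose level 6 (marginal profit stays positive).
Efficient level: k* = 5 (marginal profit ≥ marginal vibration damage through 5).
The doctor must at least cover the confectioner's forgone profit from cutting 6→5: 270 = 270.

$270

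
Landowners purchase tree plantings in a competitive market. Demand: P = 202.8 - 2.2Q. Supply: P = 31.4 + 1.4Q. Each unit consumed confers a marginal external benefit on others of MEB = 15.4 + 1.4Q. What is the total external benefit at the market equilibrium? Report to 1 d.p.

Market equilibrium (private): 31.4 + 1.4Q = 202.8 - 2.2Q → Q_m = 47.6111.
Total external benefit = ∫₀^{Q_m} (15.4 + 1.4Q) dQ = 15.4×47.6111 + ½×1.4×47.6111² = 2319.9827.

2320.0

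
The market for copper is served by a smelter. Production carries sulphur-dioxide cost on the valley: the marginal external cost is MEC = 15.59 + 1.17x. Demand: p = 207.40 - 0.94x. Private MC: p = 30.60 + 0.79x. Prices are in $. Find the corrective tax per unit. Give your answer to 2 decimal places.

Social marginal cost = private MC + MEC = 46.19 + 1.96x.
Set SMC = demand: 46.19 + 1.96x = 207.40 - 0.94x → x* = 55.5897.
The Pigouvian tax equals MEC at x*: 15.59 + 1.17×55.5897 = 80.6299.

tax = $80.63 per unit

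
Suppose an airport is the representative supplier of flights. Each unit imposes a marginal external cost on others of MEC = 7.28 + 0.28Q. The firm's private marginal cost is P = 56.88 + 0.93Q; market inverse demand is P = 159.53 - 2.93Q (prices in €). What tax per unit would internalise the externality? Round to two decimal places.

tax = €13.73 per unit

Social marginal cost = private MC + MEC = 64.16 + 1.21Q.
Set SMC = demand: 64.16 + 1.21Q = 159.53 - 2.93Q → Q* = 23.0362.
The Pigouvian tax equals MEC at Q*: 7.28 + 0.28×23.0362 = 13.7301.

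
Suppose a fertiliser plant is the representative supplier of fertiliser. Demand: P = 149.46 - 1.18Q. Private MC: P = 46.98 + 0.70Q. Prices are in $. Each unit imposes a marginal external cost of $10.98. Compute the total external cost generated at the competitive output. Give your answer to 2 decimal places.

Market equilibrium (private): 46.98 + 0.70Q = 149.46 - 1.18Q → Q_m = 54.5106.
Total external cost = MEC × Q_m = 10.98 × 54.5106 = 598.5264.

$598.53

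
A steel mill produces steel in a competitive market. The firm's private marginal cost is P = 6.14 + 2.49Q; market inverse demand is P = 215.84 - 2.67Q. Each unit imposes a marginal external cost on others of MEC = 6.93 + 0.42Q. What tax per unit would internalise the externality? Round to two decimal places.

tax = 22.19 per unit

Social marginal cost = private MC + MEC = 13.07 + 2.91Q.
Set SMC = demand: 13.07 + 2.91Q = 215.84 - 2.67Q → Q* = 36.3387.
The Pigouvian tax equals MEC at Q*: 6.93 + 0.42×36.3387 = 22.1923.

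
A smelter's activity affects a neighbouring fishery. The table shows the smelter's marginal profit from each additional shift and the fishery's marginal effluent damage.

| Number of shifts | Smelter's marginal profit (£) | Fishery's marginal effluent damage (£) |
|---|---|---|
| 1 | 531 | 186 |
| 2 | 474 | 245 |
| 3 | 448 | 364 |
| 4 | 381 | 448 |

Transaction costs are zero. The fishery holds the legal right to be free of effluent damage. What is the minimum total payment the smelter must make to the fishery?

£795

Efficient level: marginal profit ≥ marginal effluent damage through level 3, so k* = 3.
With the fishery holding the right, the smelter must at least compensate total damage at k*: 186 + 245 + 364 = 795.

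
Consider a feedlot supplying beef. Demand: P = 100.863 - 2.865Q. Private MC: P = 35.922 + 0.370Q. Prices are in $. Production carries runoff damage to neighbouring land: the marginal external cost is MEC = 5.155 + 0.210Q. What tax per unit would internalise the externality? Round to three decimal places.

Social marginal cost = private MC + MEC = 41.077 + 0.580Q.
Set SMC = demand: 41.077 + 0.580Q = 100.863 - 2.865Q → Q* = 17.3544.
The Pigouvian tax equals MEC at Q*: 5.155 + 0.210×17.3544 = 8.7994.

tax = $8.799 per unit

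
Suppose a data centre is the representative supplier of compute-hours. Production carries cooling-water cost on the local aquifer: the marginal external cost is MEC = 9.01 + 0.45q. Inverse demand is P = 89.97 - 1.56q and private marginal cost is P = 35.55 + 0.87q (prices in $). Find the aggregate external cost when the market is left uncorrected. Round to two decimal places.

Market equilibrium (private): 35.55 + 0.87q = 89.97 - 1.56q → q_m = 22.3951.
Total external cost = ∫₀^{q_m} (9.01 + 0.45q) dq = 9.01×22.3951 + ½×0.45×22.3951² = 314.6265.

$314.63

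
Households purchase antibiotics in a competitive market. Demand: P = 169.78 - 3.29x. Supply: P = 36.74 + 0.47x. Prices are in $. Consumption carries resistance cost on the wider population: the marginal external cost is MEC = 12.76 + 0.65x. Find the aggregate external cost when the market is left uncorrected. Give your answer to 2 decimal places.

Market equilibrium (private): 36.74 + 0.47x = 169.78 - 3.29x → x_m = 35.3830.
Total external cost = ∫₀^{x_m} (12.76 + 0.65x) dx = 12.76×35.3830 + ½×0.65×35.3830² = 858.3730.

$858.37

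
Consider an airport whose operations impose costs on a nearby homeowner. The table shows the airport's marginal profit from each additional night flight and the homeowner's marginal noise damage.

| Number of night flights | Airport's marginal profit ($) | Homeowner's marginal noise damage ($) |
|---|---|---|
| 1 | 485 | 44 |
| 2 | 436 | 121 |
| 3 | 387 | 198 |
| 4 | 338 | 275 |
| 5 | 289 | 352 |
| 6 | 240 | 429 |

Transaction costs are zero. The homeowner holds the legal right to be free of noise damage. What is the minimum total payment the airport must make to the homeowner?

Efficient level: marginal profit ≥ marginal noise damage through level 4, so k* = 4.
With the homeowner holding the right, the airport must at least compensate total damage at k*: 44 + 121 + 198 + 275 = 638.

$638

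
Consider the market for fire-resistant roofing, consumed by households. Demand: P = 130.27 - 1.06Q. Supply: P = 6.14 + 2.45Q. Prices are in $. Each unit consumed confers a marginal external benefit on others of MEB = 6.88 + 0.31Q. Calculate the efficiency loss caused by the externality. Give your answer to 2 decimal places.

Market equilibrium (private): 6.14 + 2.45Q = 130.27 - 1.06Q → Q_m = 35.3647.
Social marginal benefit = demand + MEB = 137.15 - 0.75Q.
Set SMB = MC: 137.15 - 0.75Q = 6.14 + 2.45Q → Q* = 40.9406.
Between Q* and Q_m the wedge SMB − MC runs linearly from 0 to MEB(Q_m), so the loss is a triangle.
DWL = ½ × 5.5759 × 17.8430 = 49.7454.

DWL = $49.75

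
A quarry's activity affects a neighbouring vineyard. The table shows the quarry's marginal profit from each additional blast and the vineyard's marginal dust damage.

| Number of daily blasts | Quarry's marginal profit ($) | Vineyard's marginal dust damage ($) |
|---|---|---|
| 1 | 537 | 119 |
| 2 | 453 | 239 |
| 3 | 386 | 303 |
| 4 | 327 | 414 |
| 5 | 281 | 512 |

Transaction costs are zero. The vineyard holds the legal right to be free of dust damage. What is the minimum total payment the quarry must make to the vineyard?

Efficient level: marginal profit ≥ marginal dust damage through level 3, so k* = 3.
With the vineyard holding the right, the quarry must at least compensate total damage at k*: 119 + 239 + 303 = 661.

$661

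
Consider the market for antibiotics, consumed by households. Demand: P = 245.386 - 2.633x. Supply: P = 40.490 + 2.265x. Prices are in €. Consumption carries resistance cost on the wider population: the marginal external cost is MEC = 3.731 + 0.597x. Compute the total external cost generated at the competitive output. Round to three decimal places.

Market equilibrium (private): 40.490 + 2.265x = 245.386 - 2.633x → x_m = 41.8326.
Total external cost = ∫₀^{x_m} (3.731 + 0.597x) dx = 3.731×41.8326 + ½×0.597×41.8326² = 678.4424.

€678.442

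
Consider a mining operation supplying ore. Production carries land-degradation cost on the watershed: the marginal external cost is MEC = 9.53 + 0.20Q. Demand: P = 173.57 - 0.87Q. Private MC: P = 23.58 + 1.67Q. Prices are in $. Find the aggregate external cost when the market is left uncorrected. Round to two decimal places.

$911.46

Market equilibrium (private): 23.58 + 1.67Q = 173.57 - 0.87Q → Q_m = 59.0512.
Total external cost = ∫₀^{Q_m} (9.53 + 0.20Q) dQ = 9.53×59.0512 + ½×0.20×59.0512² = 911.4624.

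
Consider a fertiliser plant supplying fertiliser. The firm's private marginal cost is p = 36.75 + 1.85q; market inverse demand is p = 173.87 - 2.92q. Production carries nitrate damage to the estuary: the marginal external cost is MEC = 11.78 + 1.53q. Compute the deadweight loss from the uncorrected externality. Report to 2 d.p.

Market equilibrium (private): 36.75 + 1.85q = 173.87 - 2.92q → q_m = 28.7463.
Social marginal cost = private MC + MEC = 48.53 + 3.38q.
Set SMC = demand: 48.53 + 3.38q = 173.87 - 2.92q → q* = 19.8952.
Between q* and q_m the wedge SMC − demand runs linearly from 0 to MEC(q_m), so the loss is a triangle.
DWL = ½ × 8.8511 × 55.7619 = 246.7771.

DWL = 246.78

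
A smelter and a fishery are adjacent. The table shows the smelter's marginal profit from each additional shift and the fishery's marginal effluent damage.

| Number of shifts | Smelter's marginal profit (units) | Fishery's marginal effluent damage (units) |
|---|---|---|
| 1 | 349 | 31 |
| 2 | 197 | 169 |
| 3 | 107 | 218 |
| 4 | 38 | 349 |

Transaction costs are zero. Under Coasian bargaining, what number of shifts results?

Bargaining reaches the level where marginal profit last exceeds marginal effluent damage.
That holds through level 2 (197 ≥ 169) but not at 3 (107 < 218).

2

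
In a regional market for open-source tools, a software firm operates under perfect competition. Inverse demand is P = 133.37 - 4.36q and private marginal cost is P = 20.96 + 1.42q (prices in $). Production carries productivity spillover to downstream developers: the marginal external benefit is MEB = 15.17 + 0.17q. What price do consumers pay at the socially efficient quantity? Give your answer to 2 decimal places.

P = $34.22

Social marginal cost = private MC − MEB = 5.79 + 1.25q.
Set SMC = demand: 5.79 + 1.25q = 133.37 - 4.36q → q* = 22.7415.
Consumer price on the demand curve at q*: 133.37 − 4.36×22.7415 = 34.2171.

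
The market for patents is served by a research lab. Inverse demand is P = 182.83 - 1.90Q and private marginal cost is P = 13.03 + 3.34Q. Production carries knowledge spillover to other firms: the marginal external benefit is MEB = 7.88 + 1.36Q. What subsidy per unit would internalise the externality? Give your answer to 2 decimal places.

Social marginal cost = private MC − MEB = 5.15 + 1.98Q.
Set SMC = demand: 5.15 + 1.98Q = 182.83 - 1.90Q → Q* = 45.7938.
The Pigouvian subsidy equals MEB at Q*: 7.88 + 1.36×45.7938 = 70.1596.

subsidy = 70.16 per unit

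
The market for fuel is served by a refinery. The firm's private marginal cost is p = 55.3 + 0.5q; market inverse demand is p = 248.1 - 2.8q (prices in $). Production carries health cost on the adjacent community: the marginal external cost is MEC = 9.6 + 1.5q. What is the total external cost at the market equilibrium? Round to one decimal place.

$3120.9

Market equilibrium (private): 55.3 + 0.5q = 248.1 - 2.8q → q_m = 58.4242.
Total external cost = ∫₀^{q_m} (9.6 + 1.5q) dq = 9.6×58.4242 + ½×1.5×58.4242² = 3120.9127.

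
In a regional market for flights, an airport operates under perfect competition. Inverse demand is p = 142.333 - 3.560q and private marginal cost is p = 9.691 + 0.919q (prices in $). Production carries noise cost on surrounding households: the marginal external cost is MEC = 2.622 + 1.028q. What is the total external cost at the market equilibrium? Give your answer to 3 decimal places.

Market equilibrium (private): 9.691 + 0.919q = 142.333 - 3.560q → q_m = 29.6142.
Total external cost = ∫₀^{q_m} (2.622 + 1.028q) dq = 2.622×29.6142 + ½×1.028×29.6142² = 528.4269.

$528.427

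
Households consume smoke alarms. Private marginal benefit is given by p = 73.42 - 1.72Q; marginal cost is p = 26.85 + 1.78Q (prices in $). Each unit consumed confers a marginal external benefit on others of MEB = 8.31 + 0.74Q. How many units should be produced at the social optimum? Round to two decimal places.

Social marginal benefit = demand + MEB = 81.73 - 0.98Q.
Set SMB = MC: 81.73 - 0.98Q = 26.85 + 1.78Q → Q* = 19.8841.

Q* = 19.88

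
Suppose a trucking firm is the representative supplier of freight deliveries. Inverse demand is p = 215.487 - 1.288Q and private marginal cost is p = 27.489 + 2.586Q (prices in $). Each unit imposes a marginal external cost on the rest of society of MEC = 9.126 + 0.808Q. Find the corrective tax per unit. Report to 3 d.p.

Social marginal cost = private MC + MEC = 36.615 + 3.394Q.
Set SMC = demand: 36.615 + 3.394Q = 215.487 - 1.288Q → Q* = 38.2042.
The Pigouvian tax equals MEC at Q*: 9.126 + 0.808×38.2042 = 39.9950.

tax = $39.995 per unit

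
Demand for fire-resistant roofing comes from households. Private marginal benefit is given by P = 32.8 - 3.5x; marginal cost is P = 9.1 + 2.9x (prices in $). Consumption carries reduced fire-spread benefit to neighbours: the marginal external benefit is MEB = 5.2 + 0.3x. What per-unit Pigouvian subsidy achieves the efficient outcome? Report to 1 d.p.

subsidy = $6.6 per unit

Social marginal benefit = demand + MEB = 38.0 - 3.2x.
Set SMB = MC: 38.0 - 3.2x = 9.1 + 2.9x → x* = 4.7377.
The Pigouvian subsidy equals MEB at x*: 5.2 + 0.3×4.7377 = 6.6213.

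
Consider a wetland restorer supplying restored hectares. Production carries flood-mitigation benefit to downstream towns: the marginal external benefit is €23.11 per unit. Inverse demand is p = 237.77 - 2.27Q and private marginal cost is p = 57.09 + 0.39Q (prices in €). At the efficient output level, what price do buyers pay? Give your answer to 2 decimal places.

P = €63.86

Social marginal cost = private MC − MEB = 33.98 + 0.39Q.
Set SMC = demand: 33.98 + 0.39Q = 237.77 - 2.27Q → Q* = 76.6128.
Consumer price on the demand curve at Q*: 237.77 − 2.27×76.6128 = 63.8589.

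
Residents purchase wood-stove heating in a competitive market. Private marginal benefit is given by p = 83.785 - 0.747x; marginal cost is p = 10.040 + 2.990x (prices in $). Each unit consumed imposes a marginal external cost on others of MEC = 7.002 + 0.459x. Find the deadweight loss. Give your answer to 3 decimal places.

Market equilibrium (private): 10.040 + 2.990x = 83.785 - 0.747x → x_m = 19.7337.
Social marginal benefit = demand − MEC = 76.783 - 1.206x.
Set SMB = MC: 76.783 - 1.206x = 10.040 + 2.990x → x* = 15.9063.
The loss is the area between SMB and MC from x* to x_m; with linear curves that's a triangle of height MEC(x_m).
DWL = ½ × 3.8274 × 16.0598 = 30.7336.

DWL = $30.734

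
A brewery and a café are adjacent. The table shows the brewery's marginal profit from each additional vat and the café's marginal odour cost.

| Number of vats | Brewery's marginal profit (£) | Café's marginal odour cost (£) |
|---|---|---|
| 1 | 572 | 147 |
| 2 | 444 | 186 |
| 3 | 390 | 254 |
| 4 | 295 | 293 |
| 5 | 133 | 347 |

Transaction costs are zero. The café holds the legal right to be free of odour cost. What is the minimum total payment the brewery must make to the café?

Efficient level: marginal profit ≥ marginal odour cost through level 4, so k* = 4.
With the café holding the right, the brewery must at least compensate total damage at k*: 147 + 186 + 254 + 293 = 880.

£880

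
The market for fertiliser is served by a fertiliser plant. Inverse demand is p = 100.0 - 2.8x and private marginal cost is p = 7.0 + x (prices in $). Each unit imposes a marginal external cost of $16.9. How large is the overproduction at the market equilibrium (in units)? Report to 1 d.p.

4.4 units

Market equilibrium (private): 7.0 + x = 100.0 - 2.8x → x_m = 24.4737.
Social marginal cost = private MC + MEC = 23.9 + x.
Set SMC = demand: 23.9 + x = 100.0 - 2.8x → x* = 20.0263.
Gap = |24.4737 − 20.0263| = 4.4474.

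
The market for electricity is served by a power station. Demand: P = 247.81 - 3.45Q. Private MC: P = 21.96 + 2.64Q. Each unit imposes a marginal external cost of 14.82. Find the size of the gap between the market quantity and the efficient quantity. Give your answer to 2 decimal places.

2.43 units

Market equilibrium (private): 21.96 + 2.64Q = 247.81 - 3.45Q → Q_m = 37.0854.
Social marginal cost = private MC + MEC = 36.78 + 2.64Q.
Set SMC = demand: 36.78 + 2.64Q = 247.81 - 3.45Q → Q* = 34.6519.
Gap = |37.0854 − 34.6519| = 2.4335.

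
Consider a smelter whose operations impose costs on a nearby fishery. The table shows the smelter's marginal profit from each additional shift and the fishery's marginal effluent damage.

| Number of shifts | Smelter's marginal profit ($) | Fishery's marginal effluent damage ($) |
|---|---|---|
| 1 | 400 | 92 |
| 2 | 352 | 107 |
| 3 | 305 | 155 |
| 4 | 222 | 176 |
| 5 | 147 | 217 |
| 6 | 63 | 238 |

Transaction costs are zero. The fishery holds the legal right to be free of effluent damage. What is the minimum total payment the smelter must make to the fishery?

Efficient level: marginal profit ≥ marginal effluent damage through level 4, so k* = 4.
With the fishery holding the right, the smelter must at least compensate total damage at k*: 92 + 107 + 155 + 176 = 530.

$530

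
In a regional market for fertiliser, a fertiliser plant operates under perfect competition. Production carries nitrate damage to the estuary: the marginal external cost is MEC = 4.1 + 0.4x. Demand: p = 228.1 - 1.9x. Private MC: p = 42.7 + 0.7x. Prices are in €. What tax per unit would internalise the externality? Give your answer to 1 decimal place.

Social marginal cost = private MC + MEC = 46.8 + 1.1x.
Set SMC = demand: 46.8 + 1.1x = 228.1 - 1.9x → x* = 60.4333.
The Pigouvian tax equals MEC at x*: 4.1 + 0.4×60.4333 = 28.2733.

tax = €28.3 per unit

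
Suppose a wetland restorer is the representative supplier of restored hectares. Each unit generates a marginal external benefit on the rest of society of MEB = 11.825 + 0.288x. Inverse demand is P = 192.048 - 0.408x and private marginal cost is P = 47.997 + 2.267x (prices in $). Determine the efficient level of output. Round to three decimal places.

x* = 65.302

Social marginal cost = private MC − MEB = 36.172 + 1.979x.
Set SMC = demand: 36.172 + 1.979x = 192.048 - 0.408x → x* = 65.3021.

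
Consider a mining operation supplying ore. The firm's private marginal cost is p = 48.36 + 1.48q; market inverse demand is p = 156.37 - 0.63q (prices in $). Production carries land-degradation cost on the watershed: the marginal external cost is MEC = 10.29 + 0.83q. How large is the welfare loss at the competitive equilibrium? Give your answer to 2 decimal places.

DWL = $473.72

Market equilibrium (private): 48.36 + 1.48q = 156.37 - 0.63q → q_m = 51.1896.
Social marginal cost = private MC + MEC = 58.65 + 2.31q.
Set SMC = demand: 58.65 + 2.31q = 156.37 - 0.63q → q* = 33.2381.
The welfare-loss triangle has base |q_m − q*| and height MEC(q_m) (the vertical gap between SMC and demand is zero at q* and MEC at q_m).
DWL = ½ × 17.9515 × 52.7773 = 473.7159.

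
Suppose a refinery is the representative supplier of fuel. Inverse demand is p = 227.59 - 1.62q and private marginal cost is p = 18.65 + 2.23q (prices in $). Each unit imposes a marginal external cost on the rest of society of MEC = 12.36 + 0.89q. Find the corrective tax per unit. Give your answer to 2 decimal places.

tax = $49.27 per unit

Social marginal cost = private MC + MEC = 31.01 + 3.12q.
Set SMC = demand: 31.01 + 3.12q = 227.59 - 1.62q → q* = 41.4726.
The Pigouvian tax equals MEC at q*: 12.36 + 0.89×41.4726 = 49.2706.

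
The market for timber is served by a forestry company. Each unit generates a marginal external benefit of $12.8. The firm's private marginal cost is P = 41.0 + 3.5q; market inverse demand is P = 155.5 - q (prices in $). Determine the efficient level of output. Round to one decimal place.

Social marginal cost = private MC − MEB = 28.2 + 3.5q.
Set SMC = demand: 28.2 + 3.5q = 155.5 - q → q* = 28.2889.

q* = 28.3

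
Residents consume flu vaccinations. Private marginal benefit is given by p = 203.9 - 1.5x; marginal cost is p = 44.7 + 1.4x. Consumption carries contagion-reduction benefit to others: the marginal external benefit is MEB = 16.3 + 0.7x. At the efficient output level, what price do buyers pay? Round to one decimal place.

P = 84.2

Social marginal benefit = demand + MEB = 220.2 - 0.8x.
Set SMB = MC: 220.2 - 0.8x = 44.7 + 1.4x → x* = 79.7727.
Consumer price on the demand curve at x*: 203.9 − 1.5×79.7727 = 84.2410.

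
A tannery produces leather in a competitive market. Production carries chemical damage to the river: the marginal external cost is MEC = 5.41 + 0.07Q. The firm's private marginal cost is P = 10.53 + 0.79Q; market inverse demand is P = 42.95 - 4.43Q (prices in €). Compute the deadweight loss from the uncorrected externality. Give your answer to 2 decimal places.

Market equilibrium (private): 10.53 + 0.79Q = 42.95 - 4.43Q → Q_m = 6.2107.
Social marginal cost = private MC + MEC = 15.94 + 0.86Q.
Set SMC = demand: 15.94 + 0.86Q = 42.95 - 4.43Q → Q* = 5.1059.
Between Q* and Q_m the wedge SMC − demand runs linearly from 0 to MEC(Q_m), so the loss is a triangle.
DWL = ½ × 1.1048 × 5.8448 = 3.2287.

DWL = €3.23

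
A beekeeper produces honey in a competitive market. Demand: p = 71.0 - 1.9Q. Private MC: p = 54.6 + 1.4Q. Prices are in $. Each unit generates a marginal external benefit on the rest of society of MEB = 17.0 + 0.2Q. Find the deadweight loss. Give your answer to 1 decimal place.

Market equilibrium (private): 54.6 + 1.4Q = 71.0 - 1.9Q → Q_m = 4.9697.
Social marginal cost = private MC − MEB = 37.6 + 1.2Q.
Set SMC = demand: 37.6 + 1.2Q = 71.0 - 1.9Q → Q* = 10.7742.
Between Q* and Q_m the wedge demand − SMC runs linearly from 0 to MEB(Q_m), so the loss is a triangle.
DWL = ½ × 5.8045 × 17.9939 = 52.2228.

DWL = $52.2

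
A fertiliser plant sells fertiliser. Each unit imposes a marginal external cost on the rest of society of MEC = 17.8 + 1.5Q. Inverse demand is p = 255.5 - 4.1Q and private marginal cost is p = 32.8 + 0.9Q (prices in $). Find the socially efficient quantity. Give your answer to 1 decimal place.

Q* = 31.5

Social marginal cost = private MC + MEC = 50.6 + 2.4Q.
Set SMC = demand: 50.6 + 2.4Q = 255.5 - 4.1Q → Q* = 31.5231.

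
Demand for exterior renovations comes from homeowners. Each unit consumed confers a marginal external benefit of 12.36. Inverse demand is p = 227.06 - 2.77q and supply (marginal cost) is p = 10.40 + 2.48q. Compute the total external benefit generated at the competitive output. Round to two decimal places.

Market equilibrium (private): 10.40 + 2.48q = 227.06 - 2.77q → q_m = 41.2686.
Total external benefit = MEB × q_m = 12.36 × 41.2686 = 510.0799.

510.08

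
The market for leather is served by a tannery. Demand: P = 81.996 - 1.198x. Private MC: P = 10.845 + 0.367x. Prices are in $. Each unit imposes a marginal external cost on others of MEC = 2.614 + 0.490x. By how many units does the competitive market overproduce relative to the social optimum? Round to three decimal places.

12.113 units

Market equilibrium (private): 10.845 + 0.367x = 81.996 - 1.198x → x_m = 45.4639.
Social marginal cost = private MC + MEC = 13.459 + 0.857x.
Set SMC = demand: 13.459 + 0.857x = 81.996 - 1.198x → x* = 33.3513.
Gap = |45.4639 − 33.3513| = 12.1126.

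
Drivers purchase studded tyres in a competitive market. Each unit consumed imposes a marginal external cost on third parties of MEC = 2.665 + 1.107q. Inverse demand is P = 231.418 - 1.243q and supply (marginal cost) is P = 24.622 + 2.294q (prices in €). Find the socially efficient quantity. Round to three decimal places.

Social marginal benefit = demand − MEC = 228.753 - 2.350q.
Set SMB = MC: 228.753 - 2.350q = 24.622 + 2.294q → q* = 43.9559.

q* = 43.956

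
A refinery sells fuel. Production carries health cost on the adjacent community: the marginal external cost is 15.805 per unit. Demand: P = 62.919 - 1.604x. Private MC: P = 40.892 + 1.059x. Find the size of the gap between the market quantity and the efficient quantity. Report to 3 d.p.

5.935 units

Market equilibrium (private): 40.892 + 1.059x = 62.919 - 1.604x → x_m = 8.2715.
Social marginal cost = private MC + MEC = 56.697 + 1.059x.
Set SMC = demand: 56.697 + 1.059x = 62.919 - 1.604x → x* = 2.3365.
Gap = |8.2715 − 2.3365| = 5.9350.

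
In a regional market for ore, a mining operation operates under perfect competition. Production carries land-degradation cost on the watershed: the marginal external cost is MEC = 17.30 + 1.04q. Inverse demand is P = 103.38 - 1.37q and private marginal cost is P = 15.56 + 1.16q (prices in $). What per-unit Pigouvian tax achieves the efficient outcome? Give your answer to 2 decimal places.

Social marginal cost = private MC + MEC = 32.86 + 2.20q.
Set SMC = demand: 32.86 + 2.20q = 103.38 - 1.37q → q* = 19.7535.
The Pigouvian tax equals MEC at q*: 17.30 + 1.04×19.7535 = 37.8436.

tax = $37.84 per unit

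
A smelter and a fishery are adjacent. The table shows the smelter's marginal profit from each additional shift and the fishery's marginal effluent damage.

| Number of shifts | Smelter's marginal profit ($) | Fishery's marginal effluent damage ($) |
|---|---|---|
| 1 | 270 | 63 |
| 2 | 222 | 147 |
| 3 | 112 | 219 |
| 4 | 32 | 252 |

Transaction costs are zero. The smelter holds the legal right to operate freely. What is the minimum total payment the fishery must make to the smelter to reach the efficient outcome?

Left alone the smelter would choose level 4 (marginal profit stays positive).
Efficient level: k* = 2 (marginal profit ≥ marginal effluent damage through 2).
The fishery must at least cover the smelter's forgone profit from cutting 4→2: 112 + 32 = 144.

$144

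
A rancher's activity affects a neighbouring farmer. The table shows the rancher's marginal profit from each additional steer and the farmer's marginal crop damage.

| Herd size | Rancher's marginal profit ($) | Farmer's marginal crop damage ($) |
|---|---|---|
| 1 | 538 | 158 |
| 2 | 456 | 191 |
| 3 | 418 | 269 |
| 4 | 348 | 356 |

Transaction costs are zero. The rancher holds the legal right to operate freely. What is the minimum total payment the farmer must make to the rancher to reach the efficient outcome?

$348

Left alone the rancher would choose level 4 (marginal profit stays positive).
Efficient level: k* = 3 (marginal profit ≥ marginal crop damage through 3).
The farmer must at least cover the rancher's forgone profit from cutting 4→3: 348 = 348.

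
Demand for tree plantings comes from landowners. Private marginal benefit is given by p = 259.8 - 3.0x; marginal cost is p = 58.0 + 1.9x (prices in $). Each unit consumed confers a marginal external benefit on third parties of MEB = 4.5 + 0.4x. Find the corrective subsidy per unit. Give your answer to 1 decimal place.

Social marginal benefit = demand + MEB = 264.3 - 2.6x.
Set SMB = MC: 264.3 - 2.6x = 58.0 + 1.9x → x* = 45.8444.
The Pigouvian subsidy equals MEB at x*: 4.5 + 0.4×45.8444 = 22.8378.

subsidy = $22.8 per unit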